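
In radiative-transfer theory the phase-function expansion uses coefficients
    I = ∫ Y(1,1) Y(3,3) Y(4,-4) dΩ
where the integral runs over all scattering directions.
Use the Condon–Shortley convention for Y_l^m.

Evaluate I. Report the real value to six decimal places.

Rules hold: Σm=0, L=8 even, 2≤4≤4.
N = 3·7·9 = 189
Δ = 0!·2!·6!/9! = 1/252
Racah Σ t=0..0: t=0:+1/36 = 1/36
⇒ 3j(1 3 4; 0 0 0)² = 4/63, sgn +1
Racah Σ t=0..0: t=0:+1/1440 = 1/1440
⇒ 3j(1 3 4; 1 3 -4)² = 1/9, sgn +1
4πI² = N·(3j₀)²·(3jₘ)² = 4/3
I = +1·√(1.33333/4π) = 0.32573501

0.325735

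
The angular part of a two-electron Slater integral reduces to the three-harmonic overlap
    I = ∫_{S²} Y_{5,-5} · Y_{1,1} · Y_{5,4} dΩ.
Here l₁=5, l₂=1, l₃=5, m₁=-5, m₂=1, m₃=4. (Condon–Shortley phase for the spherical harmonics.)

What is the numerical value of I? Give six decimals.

L=11 odd ⇒ parity kills the (l;000) factor ⇒ I = 0

0.000000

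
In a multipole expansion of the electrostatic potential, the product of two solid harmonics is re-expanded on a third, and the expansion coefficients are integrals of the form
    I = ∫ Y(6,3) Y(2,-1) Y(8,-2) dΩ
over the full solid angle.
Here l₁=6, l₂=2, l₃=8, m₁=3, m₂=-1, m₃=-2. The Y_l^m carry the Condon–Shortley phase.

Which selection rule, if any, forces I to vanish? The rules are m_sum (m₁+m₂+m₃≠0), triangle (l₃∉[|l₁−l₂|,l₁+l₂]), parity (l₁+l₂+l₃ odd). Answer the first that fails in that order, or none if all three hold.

Σmᵢ = 0  ✓
l₃∈[|l₁−l₂|,l₁+l₂]=[4,8], have l₃=8  ✓
Σlᵢ = 16 ⇒ even  ✓

none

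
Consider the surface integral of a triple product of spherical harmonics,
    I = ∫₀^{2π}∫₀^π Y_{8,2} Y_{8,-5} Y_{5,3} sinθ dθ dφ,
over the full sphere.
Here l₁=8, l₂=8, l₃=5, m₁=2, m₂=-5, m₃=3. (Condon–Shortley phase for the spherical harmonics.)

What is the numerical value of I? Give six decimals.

L=21 odd ⇒ parity kills the (l;000) factor ⇒ I = 0

0.000000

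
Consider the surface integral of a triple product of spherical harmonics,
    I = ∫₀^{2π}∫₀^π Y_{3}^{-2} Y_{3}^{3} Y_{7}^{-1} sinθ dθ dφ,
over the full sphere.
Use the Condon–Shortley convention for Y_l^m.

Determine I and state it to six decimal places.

0.000000

|3−3|≤7≤3+3 violated ⇒ I = 0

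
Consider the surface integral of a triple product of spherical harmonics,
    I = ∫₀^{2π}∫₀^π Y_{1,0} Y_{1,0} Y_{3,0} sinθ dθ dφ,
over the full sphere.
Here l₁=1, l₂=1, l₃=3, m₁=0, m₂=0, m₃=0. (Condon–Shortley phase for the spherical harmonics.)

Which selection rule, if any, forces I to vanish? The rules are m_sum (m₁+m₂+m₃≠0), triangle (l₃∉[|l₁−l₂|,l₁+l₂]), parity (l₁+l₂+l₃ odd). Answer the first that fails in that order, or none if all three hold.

triangle

m₁+m₂+m₃ = 0 + 0 + 0 = 0  ✓
triangle: |1−1|=0 ≤ l₃=3 ≤ 1+1=2  ✗
parity: l₁+l₂+l₃ = 5 is odd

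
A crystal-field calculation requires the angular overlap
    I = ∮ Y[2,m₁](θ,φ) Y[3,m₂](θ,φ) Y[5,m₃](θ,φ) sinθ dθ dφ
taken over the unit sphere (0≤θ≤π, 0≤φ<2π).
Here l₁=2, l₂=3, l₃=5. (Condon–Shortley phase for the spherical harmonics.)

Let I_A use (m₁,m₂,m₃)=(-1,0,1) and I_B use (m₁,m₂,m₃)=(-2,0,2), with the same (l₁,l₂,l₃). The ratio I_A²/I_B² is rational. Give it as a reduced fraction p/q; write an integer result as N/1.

16/7

Same 2,3,5: normalisation and zero-m 3j drop out of the ratio.
A: Δ: 0! 4! 6! / 11! → 1/2310; sum: t=0:+1/216 = 1/216; 3j²(2 3 5; -1 0 1) = Δ·Π!·Σ² = 8/231  (sign +1)
B: Δ: 0! 4! 6! / 11! → 1/2310; sum: t=0:+1/864 = 1/864; 3j²(2 3 5; -2 0 2) = Δ·Π!·Σ² = 1/66  (sign -1)
I_A²/I_B² = (8/231)/(1/66) = 16/7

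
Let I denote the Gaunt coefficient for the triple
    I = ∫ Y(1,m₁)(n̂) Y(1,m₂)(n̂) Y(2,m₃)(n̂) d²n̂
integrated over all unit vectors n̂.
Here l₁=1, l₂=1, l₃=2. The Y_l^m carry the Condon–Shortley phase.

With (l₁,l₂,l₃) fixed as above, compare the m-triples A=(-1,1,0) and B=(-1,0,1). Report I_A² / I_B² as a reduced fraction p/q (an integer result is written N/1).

l's match ⇒ only the (l;m) 3-j factors differ between A and B.
A: triangle coeff Δ(1,1,2) = 1/30; Σ_t [0,0]: t=0:+1/4 = 1/4; (3j)²=1/30 [(1 1 2; -1 1 0)], sign=+1
B: triangle coeff Δ(1,1,2) = 1/30; Σ_t [0,0]: t=0:+1/2 = 1/2; (3j)²=1/10 [(1 1 2; -1 0 1)], sign=-1
I_A²/I_B² = (1/30)/(1/10) = 1/3

1/3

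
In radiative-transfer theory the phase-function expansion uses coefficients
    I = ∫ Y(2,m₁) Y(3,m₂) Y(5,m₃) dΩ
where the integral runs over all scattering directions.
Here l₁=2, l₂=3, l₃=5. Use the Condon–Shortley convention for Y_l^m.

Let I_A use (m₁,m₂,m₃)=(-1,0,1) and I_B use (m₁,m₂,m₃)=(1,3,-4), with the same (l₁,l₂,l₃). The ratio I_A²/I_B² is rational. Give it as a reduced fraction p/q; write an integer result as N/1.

20/21

Same 2,3,5: normalisation and zero-m 3j drop out of the ratio.
A: Δ: 0! 4! 6! / 11! → 1/2310; sum: t=0:+1/216 = 1/216; 3j²(2 3 5; -1 0 1) = Δ·Π!·Σ² = 8/231  (sign +1)
B: Δ: 0! 4! 6! / 11! → 1/2310; sum: t=0:+1/4320 = 1/4320; 3j²(2 3 5; 1 3 -4) = Δ·Π!·Σ² = 2/55  (sign -1)
I_A²/I_B² = (8/231)/(2/55) = 20/21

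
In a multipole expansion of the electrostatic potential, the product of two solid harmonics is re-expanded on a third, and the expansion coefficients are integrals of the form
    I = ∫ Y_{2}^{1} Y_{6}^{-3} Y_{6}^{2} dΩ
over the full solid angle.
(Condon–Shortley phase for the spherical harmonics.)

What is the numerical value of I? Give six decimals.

-0.140463

Rules hold: Σm=0, L=14 even, 4≤6≤8.
N = 5·13·13 = 845
Δ = 2!·2!·10!/15! = 1/90090
Racah Σ t=0..2: t=0:+1/69120 t=1:−1/14400 t=2:+1/69120 = -7/172800
⇒ 3j(2 6 6; 0 0 0)² = 14/715, sgn -1
Racah Σ t=0..1: t=0:+1/60480 t=1:−1/161280 = 1/96768
⇒ 3j(2 6 6; 1 -3 2)² = 15/1001, sgn +1
4πI² = N·(3j₀)²·(3jₘ)² = 30/121
I = -1·√(0.247934/4π) = -0.14046335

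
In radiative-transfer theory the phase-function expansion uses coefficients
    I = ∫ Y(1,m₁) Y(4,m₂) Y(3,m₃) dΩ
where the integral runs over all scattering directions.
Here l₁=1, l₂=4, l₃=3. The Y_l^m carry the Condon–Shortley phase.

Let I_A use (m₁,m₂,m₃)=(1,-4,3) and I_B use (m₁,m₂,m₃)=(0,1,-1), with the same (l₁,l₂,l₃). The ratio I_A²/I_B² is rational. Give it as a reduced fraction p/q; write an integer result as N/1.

Shared (l₁,l₂,l₃)=(1,4,3): N and (l;000)² cancel in I_A²/I_B².
A: Δ = 2!·0!·6!/9! = 1/252; Racah Σ t=0..0: t=0:+1/1440 = 1/1440; ⇒ 3j(1 4 3; 1 -4 3)² = 1/9, sgn +1
B: Δ = 2!·0!·6!/9! = 1/252; Racah Σ t=1..1: t=1:−1/48 = -1/48; ⇒ 3j(1 4 3; 0 1 -1)² = 5/84, sgn -1
I_A²/I_B² = (1/9)/(5/84) = 28/15

28/15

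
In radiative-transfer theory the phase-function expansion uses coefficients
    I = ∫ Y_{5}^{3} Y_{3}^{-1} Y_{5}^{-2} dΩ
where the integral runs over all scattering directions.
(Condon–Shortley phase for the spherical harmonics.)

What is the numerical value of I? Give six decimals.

l₁+l₂+l₃=13 is odd: 3j(l;000)=0 ⇒ I=0

0.000000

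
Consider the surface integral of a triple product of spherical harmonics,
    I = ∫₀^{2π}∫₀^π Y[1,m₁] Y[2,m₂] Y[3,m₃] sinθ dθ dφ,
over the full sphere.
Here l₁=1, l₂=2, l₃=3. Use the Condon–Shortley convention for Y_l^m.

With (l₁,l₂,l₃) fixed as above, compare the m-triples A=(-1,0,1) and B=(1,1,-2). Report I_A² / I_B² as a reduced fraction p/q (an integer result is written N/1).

3/5

Shared (l₁,l₂,l₃)=(1,2,3): N and (l;000)² cancel in I_A²/I_B².
A: Δ = 0!·2!·4!/7! = 1/105; Racah Σ t=0..0: t=0:+1/8 = 1/8; ⇒ 3j(1 2 3; -1 0 1)² = 2/35, sgn +1
B: Δ = 0!·2!·4!/7! = 1/105; Racah Σ t=0..0: t=0:+1/12 = 1/12; ⇒ 3j(1 2 3; 1 1 -2)² = 2/21, sgn -1
I_A²/I_B² = (2/35)/(2/21) = 3/5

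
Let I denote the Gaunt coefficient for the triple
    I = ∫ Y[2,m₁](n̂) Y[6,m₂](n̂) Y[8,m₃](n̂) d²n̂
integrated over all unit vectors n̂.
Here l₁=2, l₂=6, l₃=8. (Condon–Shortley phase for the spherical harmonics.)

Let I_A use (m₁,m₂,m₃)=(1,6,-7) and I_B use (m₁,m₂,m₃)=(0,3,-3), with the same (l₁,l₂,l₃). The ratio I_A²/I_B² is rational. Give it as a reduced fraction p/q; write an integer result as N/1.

Shared (l₁,l₂,l₃)=(2,6,8): N and (l;000)² cancel in I_A²/I_B².
A: Δ = 0!·4!·12!/17! = 1/30940; Racah Σ t=0..0: t=0:+1/2874009600 = 1/2874009600; ⇒ 3j(2 6 8; 1 6 -7)² = 1/68, sgn -1
B: Δ = 0!·4!·12!/17! = 1/30940; Racah Σ t=0..0: t=0:+1/8709120 = 1/8709120; ⇒ 3j(2 6 8; 0 3 -3)² = 55/3094, sgn -1
I_A²/I_B² = (1/68)/(55/3094) = 91/110

91/110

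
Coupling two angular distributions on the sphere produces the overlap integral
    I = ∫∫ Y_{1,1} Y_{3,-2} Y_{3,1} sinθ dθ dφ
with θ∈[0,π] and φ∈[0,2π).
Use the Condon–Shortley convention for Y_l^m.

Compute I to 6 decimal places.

L=7 odd ⇒ parity kills the (l;000) factor ⇒ I = 0

0.000000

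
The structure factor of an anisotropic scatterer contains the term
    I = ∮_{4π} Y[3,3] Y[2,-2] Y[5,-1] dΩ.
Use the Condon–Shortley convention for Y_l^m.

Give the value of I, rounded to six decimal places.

-0.023961

m-sum 0 ✓  L=10 even ✓  1≤5≤5 ✓
Π(2lᵢ+1) = 7×5×11 = 385
triangle coeff Δ(3,2,5) = 1/2310
Σ_t [0,0]: t=0:+1/144 = 1/144
(3j)²=10/231 [(3 2 5; 0 0 0)], sign=-1
Σ_t [0,0]: t=0:+1/17280 = 1/17280
(3j)²=1/2310 [(3 2 5; 3 -2 -1)], sign=+1
⇒ 4πI² = 5/693
I = (-1)√(5/693/(4π)) = -0.02396147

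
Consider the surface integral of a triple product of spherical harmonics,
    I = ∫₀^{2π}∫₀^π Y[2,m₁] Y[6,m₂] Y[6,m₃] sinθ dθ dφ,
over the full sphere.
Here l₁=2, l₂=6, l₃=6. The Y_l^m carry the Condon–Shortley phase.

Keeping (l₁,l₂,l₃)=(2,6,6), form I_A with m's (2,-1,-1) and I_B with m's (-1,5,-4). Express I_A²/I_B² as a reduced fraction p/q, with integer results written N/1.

l's match ⇒ only the (l;m) 3-j factors differ between A and B.
A: triangle coeff Δ(2,6,6) = 1/90090; Σ_t [0,0]: t=0:+1/57600 = 1/57600; (3j)²=21/715 [(2 6 6; 2 -1 -1)], sign=-1
B: triangle coeff Δ(2,6,6) = 1/90090; Σ_t [1,2]: t=1:−1/7257600 t=2:+1/725760 = 1/806400; (3j)²=27/910 [(2 6 6; -1 5 -4)], sign=+1
I_A²/I_B² = (21/715)/(27/910) = 98/99

98/99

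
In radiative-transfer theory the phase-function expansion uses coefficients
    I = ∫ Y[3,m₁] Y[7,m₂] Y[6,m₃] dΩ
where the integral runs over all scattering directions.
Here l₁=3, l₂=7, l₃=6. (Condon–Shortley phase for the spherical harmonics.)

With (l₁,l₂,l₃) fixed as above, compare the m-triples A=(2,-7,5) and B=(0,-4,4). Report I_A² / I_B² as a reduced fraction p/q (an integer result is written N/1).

5005/768

l's match ⇒ only the (l;m) 3-j factors differ between A and B.
A: triangle coeff Δ(3,7,6) = 1/2042040; Σ_t [0,0]: t=0:+1/87091200 = 1/87091200; (3j)²=11/408 [(3 7 6; 2 -7 5)], sign=-1
B: triangle coeff Δ(3,7,6) = 1/2042040; Σ_t [1,3]: t=1:−1/967680 t=2:+1/1451520 t=3:−1/43545600 = -1/2721600; (3j)²=32/7735 [(3 7 6; 0 -4 4)], sign=-1
I_A²/I_B² = (11/408)/(32/7735) = 5005/768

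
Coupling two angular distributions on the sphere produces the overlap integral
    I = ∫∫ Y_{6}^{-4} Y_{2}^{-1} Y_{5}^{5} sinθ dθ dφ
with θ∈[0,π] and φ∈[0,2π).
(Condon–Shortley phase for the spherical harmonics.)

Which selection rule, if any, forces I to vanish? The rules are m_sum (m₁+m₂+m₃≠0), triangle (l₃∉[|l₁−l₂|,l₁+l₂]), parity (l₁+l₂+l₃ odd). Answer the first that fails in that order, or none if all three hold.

azimuthal sum: -4 − 1 + 5 = 0  ✓
4 ≤ 5 ≤ 8 (triangle on l)  ✓
L = 6 + 2 + 5 = 13 (odd)  ✗

parity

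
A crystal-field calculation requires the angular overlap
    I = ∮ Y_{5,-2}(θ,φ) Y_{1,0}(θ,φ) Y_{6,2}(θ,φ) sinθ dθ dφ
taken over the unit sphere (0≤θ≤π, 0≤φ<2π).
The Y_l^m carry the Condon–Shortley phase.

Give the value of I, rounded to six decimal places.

Checks pass: Σm=0; 12 even; l₃=6∈[4,6].
(2·5+1)(2·1+1)(2·6+1) = 429
Δ: 0! 10! 2! / 13! → 1/858
sum: t=0:+1/14400 = 1/14400
3j²(5 1 6; 0 0 0) = Δ·Π!·Σ² = 6/143  (sign +1)
sum: t=0:+1/30240 = 1/30240
3j²(5 1 6; -2 0 2) = Δ·Π!·Σ² = 16/429  (sign +1)
combine: 4πI² = 429·6/143·16/429 = 96/143
take √, sign +1: I = 0.23113338

0.231133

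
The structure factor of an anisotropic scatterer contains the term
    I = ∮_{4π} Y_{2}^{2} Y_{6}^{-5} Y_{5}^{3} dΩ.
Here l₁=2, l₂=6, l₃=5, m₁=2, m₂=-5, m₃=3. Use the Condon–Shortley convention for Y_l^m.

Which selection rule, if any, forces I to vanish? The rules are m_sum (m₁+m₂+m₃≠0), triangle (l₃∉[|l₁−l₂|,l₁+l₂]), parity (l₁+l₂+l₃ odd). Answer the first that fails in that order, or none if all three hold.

m₁+m₂+m₃ = 2 − 5 + 3 = 0  ✓
triangle: |2−6|=4 ≤ l₃=5 ≤ 2+6=8  ✓
parity: l₁+l₂+l₃ = 13 is odd  ✗

parity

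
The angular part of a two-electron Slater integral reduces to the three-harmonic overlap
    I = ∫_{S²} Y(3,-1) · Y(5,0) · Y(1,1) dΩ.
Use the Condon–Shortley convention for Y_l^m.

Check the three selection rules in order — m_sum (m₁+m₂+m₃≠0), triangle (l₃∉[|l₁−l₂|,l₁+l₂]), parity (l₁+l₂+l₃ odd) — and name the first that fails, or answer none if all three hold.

Σmᵢ = 0  ✓
l₃∈[|l₁−l₂|,l₁+l₂]=[2,8], have l₃=1  ✗
Σlᵢ = 9 ⇒ odd

triangle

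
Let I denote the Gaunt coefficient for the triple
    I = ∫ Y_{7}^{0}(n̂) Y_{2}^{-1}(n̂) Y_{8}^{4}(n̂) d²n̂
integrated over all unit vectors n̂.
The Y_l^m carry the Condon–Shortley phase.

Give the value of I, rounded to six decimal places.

0.000000

Σmᵢ = 3 ≠ 0, so the φ-integral vanishes; I = 0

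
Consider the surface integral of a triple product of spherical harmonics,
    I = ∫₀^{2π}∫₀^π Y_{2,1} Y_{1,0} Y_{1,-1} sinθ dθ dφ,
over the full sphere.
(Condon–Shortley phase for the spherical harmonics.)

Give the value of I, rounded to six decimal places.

-0.218510

m-sum 0 ✓  L=4 even ✓  1≤1≤3 ✓
Π(2lᵢ+1) = 5×3×3 = 45
triangle coeff Δ(2,1,1) = 1/30
Σ_t [1,1]: t=1:−1/1 = -1/1
(3j)²=2/15 [(2 1 1; 0 0 0)], sign=+1
Σ_t [1,1]: t=1:−1/2 = -1/2
(3j)²=1/10 [(2 1 1; 1 0 -1)], sign=-1
⇒ 4πI² = 3/5
I = (-1)√(3/5/(4π)) = -0.21850969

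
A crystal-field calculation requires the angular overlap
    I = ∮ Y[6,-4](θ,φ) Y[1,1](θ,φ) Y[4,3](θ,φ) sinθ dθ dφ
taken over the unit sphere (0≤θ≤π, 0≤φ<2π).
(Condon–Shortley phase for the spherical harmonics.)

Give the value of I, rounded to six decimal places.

0.000000

|6−1|≤4≤6+1 violated ⇒ I = 0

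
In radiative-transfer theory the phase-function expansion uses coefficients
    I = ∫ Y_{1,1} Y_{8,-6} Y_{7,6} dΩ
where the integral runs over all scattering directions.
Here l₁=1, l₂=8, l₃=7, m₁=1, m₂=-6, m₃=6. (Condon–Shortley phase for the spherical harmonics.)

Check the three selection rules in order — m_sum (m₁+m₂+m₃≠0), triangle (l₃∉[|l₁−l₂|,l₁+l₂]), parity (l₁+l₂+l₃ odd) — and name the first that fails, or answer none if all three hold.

Σmᵢ = 1  ✗
l₃∈[|l₁−l₂|,l₁+l₂]=[7,9], have l₃=7
Σlᵢ = 16 ⇒ even

m_sum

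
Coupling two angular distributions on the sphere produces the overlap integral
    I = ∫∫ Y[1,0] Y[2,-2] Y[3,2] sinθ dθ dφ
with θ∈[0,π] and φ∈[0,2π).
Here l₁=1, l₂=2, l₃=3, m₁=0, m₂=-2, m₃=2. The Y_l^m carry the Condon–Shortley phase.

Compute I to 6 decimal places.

Checks pass: Σm=0; 6 even; l₃=3∈[1,3].
(2·1+1)(2·2+1)(2·3+1) = 105
Δ: 0! 2! 4! / 7! → 1/105
sum: t=0:+1/4 = 1/4
3j²(1 2 3; 0 0 0) = Δ·Π!·Σ² = 3/35  (sign -1)
sum: t=0:+1/24 = 1/24
3j²(1 2 3; 0 -2 2) = Δ·Π!·Σ² = 1/21  (sign -1)
combine: 4πI² = 105·3/35·1/21 = 3/7
take √, sign +1: I = 0.18467439

0.184674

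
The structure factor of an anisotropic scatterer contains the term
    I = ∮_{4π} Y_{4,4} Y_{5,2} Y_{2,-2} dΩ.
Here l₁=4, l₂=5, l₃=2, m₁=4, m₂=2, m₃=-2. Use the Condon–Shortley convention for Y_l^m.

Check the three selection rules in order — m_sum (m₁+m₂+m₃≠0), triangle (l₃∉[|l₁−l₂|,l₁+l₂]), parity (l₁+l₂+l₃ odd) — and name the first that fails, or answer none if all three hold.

m_sum

Σmᵢ = 4  ✗
l₃∈[|l₁−l₂|,l₁+l₂]=[1,9], have l₃=2
Σlᵢ = 11 ⇒ odd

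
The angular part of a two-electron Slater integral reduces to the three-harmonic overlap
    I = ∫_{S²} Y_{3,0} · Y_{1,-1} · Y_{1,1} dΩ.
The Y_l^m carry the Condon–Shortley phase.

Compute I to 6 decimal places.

l₃=1 ∉ [2,4] — triangle fails ⇒ I = 0

0.000000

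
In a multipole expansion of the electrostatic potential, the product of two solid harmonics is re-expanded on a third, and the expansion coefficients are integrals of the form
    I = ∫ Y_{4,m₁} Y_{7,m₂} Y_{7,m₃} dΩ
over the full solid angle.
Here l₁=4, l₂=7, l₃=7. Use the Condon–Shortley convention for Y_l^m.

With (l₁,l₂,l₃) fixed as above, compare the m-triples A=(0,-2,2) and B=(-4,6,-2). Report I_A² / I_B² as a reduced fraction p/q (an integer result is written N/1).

l's match ⇒ only the (l;m) 3-j factors differ between A and B.
A: triangle coeff Δ(4,7,7) = 1/58198140; Σ_t [0,4]: t=0:+1/8294400 t=1:−1/622080 t=2:+1/483840 t=3:−1/2903040 t=4:+1/209018880 = 251/1045094400; (3j)²=63001/58198140 [(4 7 7; 0 -2 2)], sign=-1
B: triangle coeff Δ(4,7,7) = 1/58198140; Σ_t [4,4]: t=4:+1/209018880 = 1/209018880; (3j)²=25/5814 [(4 7 7; -4 6 -2)], sign=-1
I_A²/I_B² = (63001/58198140)/(25/5814) = 63001/250250

63001/250250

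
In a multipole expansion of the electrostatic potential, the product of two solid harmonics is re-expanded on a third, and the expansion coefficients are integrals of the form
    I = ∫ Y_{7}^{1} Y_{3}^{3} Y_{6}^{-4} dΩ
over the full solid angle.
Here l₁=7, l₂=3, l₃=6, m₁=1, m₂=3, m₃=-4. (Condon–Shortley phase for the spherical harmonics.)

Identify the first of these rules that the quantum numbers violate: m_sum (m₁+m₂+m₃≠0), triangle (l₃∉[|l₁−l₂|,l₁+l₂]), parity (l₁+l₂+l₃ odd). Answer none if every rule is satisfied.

none

m₁+m₂+m₃ = 1 + 3 − 4 = 0  ✓
triangle: |7−3|=4 ≤ l₃=6 ≤ 7+3=10  ✓
parity: l₁+l₂+l₃ = 16 is even  ✓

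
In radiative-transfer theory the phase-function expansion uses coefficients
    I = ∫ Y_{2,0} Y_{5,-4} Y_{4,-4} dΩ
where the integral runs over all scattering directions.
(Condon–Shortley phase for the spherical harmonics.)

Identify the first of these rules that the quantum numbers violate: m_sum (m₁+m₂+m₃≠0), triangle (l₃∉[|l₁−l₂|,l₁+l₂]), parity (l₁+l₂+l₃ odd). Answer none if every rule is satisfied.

m₁+m₂+m₃ = 0 − 4 − 4 = -8  ✗
triangle: |2−5|=3 ≤ l₃=4 ≤ 2+5=7
parity: l₁+l₂+l₃ = 11 is odd

m_sum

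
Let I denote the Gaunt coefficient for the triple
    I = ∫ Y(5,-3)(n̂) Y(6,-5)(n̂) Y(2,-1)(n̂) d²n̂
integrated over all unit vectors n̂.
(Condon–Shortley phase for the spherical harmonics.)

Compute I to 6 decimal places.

0.000000

-3 − 5 − 1 = -9 ≠ 0: azimuthal integral kills it; I = 0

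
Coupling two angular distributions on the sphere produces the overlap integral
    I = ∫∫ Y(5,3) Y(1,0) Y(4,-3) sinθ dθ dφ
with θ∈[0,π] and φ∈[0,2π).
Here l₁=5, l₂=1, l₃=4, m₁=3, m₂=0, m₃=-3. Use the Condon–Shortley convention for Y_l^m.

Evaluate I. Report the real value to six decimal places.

Checks pass: Σm=0; 10 even; l₃=4∈[4,6].
(2·5+1)(2·1+1)(2·4+1) = 297
Δ: 2! 8! 0! / 11! → 1/495
sum: t=1:−1/576 = -1/576
3j²(5 1 4; 0 0 0) = Δ·Π!·Σ² = 5/99  (sign -1)
sum: t=1:−1/5040 = -1/5040
3j²(5 1 4; 3 0 -3) = Δ·Π!·Σ² = 16/495  (sign +1)
combine: 4πI² = 297·5/99·16/495 = 16/33
take √, sign -1: I = -0.19642560

-0.196426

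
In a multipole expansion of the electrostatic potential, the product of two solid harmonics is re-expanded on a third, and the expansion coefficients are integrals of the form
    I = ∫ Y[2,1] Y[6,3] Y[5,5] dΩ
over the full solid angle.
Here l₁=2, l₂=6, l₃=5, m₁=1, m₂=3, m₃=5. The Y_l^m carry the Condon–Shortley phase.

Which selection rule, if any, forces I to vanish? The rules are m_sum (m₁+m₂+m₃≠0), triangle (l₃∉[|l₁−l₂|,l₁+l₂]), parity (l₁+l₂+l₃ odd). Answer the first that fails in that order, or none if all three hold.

azimuthal sum: 1 + 3 + 5 = 9  ✗
4 ≤ 5 ≤ 8 (triangle on l)
L = 2 + 6 + 5 = 13 (odd)

m_sum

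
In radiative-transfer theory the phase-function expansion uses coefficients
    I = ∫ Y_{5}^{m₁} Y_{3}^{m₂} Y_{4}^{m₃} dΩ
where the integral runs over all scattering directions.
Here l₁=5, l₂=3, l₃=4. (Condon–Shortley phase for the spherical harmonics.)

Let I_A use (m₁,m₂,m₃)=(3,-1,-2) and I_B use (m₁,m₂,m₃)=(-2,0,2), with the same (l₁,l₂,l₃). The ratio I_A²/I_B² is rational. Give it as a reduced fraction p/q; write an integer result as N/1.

Shared (l₁,l₂,l₃)=(5,3,4): N and (l;000)² cancel in I_A²/I_B².
A: Δ = 4!·6!·2!/13! = 1/180180; Racah Σ t=0..2: t=0:+1/2304 t=1:−1/720 t=2:+1/5760 = -1/1280; ⇒ 3j(5 3 4; 3 -1 -2)² = 27/1430, sgn -1
B: Δ = 4!·6!·2!/13! = 1/180180; Racah Σ t=1..3: t=1:−1/8640 t=2:+1/480 t=3:−1/576 = 1/4320; ⇒ 3j(5 3 4; -2 0 2)² = 1/2145, sgn +1
I_A²/I_B² = (27/1430)/(1/2145) = 81/2

81/2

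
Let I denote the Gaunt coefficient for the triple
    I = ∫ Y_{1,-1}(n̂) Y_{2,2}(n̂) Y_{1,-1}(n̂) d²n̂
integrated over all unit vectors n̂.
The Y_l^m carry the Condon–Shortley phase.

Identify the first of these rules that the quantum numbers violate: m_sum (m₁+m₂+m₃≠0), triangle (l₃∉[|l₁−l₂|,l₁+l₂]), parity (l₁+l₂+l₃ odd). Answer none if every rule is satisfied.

m₁+m₂+m₃ = -1 + 2 − 1 = 0  ✓
triangle: |1−2|=1 ≤ l₃=1 ≤ 1+2=3  ✓
parity: l₁+l₂+l₃ = 4 is even  ✓

none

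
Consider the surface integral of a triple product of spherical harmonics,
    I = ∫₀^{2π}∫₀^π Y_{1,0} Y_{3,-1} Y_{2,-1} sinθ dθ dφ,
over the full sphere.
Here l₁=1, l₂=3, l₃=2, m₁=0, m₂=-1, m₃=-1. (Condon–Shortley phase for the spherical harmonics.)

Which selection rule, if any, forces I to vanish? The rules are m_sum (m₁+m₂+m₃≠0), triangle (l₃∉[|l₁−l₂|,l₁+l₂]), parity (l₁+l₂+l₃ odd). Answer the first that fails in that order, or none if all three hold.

m_sum

m₁+m₂+m₃ = 0 − 1 − 1 = -2  ✗
triangle: |1−3|=2 ≤ l₃=2 ≤ 1+3=4
parity: l₁+l₂+l₃ = 6 is even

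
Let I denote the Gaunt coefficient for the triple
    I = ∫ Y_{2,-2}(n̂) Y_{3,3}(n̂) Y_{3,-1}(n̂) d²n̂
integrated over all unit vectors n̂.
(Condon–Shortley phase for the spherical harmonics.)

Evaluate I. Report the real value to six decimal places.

Rules hold: Σm=0, L=8 even, 1≤3≤5.
N = 5·7·7 = 245
Δ = 2!·2!·4!/9! = 1/3780
Racah Σ t=0..2: t=0:+1/24 t=1:−1/4 t=2:+1/24 = -1/6
⇒ 3j(2 3 3; 0 0 0)² = 4/105, sgn +1
Racah Σ t=2..2: t=2:+1/96 = 1/96
⇒ 3j(2 3 3; -2 3 -1)² = 1/42, sgn +1
4πI² = N·(3j₀)²·(3jₘ)² = 2/9
I = +1·√(0.222222/4π) = 0.13298076

0.132981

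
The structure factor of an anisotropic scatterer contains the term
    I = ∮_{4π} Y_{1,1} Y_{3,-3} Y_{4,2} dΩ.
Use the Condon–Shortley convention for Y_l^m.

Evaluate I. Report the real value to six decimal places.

0.061558

Rules hold: Σm=0, L=8 even, 2≤4≤4.
N = 3·7·9 = 189
Δ = 0!·2!·6!/9! = 1/252
Racah Σ t=0..0: t=0:+1/36 = 1/36
⇒ 3j(1 3 4; 0 0 0)² = 4/63, sgn +1
Racah Σ t=0..0: t=0:+1/1440 = 1/1440
⇒ 3j(1 3 4; 1 -3 2)² = 1/252, sgn +1
4πI² = N·(3j₀)²·(3jₘ)² = 1/21
I = +1·√(0.047619/4π) = 0.06155813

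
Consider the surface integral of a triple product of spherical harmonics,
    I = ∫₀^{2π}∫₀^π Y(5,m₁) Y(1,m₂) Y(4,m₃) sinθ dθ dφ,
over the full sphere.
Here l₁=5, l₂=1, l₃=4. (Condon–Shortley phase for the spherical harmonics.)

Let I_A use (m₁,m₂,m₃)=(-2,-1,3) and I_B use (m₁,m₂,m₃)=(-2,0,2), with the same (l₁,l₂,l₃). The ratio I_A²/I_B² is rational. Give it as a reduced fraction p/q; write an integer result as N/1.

1/7

Shared (l₁,l₂,l₃)=(5,1,4): N and (l;000)² cancel in I_A²/I_B².
A: Δ = 2!·8!·0!/11! = 1/495; Racah Σ t=0..0: t=0:+1/10080 = 1/10080; ⇒ 3j(5 1 4; -2 -1 3)² = 1/165, sgn -1
B: Δ = 2!·8!·0!/11! = 1/495; Racah Σ t=1..1: t=1:−1/1440 = -1/1440; ⇒ 3j(5 1 4; -2 0 2)² = 7/165, sgn -1
I_A²/I_B² = (1/165)/(7/165) = 1/7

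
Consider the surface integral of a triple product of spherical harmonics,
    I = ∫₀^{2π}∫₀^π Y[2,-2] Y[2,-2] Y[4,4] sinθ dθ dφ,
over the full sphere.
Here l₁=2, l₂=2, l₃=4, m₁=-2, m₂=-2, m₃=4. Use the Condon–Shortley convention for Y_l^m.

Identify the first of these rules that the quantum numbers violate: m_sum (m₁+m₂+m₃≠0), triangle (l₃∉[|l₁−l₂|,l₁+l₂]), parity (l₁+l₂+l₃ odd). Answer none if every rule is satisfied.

none

azimuthal sum: -2 − 2 + 4 = 0  ✓
0 ≤ 4 ≤ 4 (triangle on l)  ✓
L = 2 + 2 + 4 = 8 (even)  ✓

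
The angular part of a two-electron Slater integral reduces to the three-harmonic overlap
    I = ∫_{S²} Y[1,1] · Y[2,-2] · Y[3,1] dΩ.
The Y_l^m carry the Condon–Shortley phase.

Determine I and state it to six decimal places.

-0.082589

Rules hold: Σm=0, L=6 even, 1≤3≤3.
N = 3·5·7 = 105
Δ = 0!·2!·4!/7! = 1/105
Racah Σ t=0..0: t=0:+1/4 = 1/4
⇒ 3j(1 2 3; 0 0 0)² = 3/35, sgn -1
Racah Σ t=0..0: t=0:+1/48 = 1/48
⇒ 3j(1 2 3; 1 -2 1)² = 1/105, sgn +1
4πI² = N·(3j₀)²·(3jₘ)² = 3/35
I = -1·√(0.0857143/4π) = -0.08258890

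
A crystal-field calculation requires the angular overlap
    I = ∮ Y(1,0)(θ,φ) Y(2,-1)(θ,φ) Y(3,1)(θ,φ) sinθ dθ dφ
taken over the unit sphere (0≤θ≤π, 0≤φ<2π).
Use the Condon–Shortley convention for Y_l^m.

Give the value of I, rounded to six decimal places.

m-sum 0 ✓  L=6 even ✓  1≤3≤3 ✓
Π(2lᵢ+1) = 3×5×7 = 105
triangle coeff Δ(1,2,3) = 1/105
Σ_t [0,0]: t=0:+1/4 = 1/4
(3j)²=3/35 [(1 2 3; 0 0 0)], sign=-1
Σ_t [0,0]: t=0:+1/6 = 1/6
(3j)²=8/105 [(1 2 3; 0 -1 1)], sign=+1
⇒ 4πI² = 24/35
I = (-1)√(24/35/(4π)) = -0.23359668

-0.233597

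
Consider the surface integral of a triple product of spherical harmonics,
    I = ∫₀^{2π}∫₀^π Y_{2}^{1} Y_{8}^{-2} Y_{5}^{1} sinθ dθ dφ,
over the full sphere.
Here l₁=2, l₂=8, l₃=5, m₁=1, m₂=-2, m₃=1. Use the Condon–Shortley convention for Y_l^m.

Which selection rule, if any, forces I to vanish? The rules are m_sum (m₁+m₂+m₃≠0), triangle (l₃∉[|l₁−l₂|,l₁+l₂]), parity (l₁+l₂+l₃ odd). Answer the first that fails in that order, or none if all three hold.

triangle

m₁+m₂+m₃ = 1 − 2 + 1 = 0  ✓
triangle: |2−8|=6 ≤ l₃=5 ≤ 2+8=10  ✗
parity: l₁+l₂+l₃ = 15 is odd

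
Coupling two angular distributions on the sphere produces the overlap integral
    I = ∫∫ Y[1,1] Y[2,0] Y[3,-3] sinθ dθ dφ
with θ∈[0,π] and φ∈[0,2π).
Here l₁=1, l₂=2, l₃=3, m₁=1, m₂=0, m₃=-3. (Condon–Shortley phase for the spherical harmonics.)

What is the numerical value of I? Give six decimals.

0.000000

1 + 0 − 3 = -2 ≠ 0: azimuthal integral kills it; I = 0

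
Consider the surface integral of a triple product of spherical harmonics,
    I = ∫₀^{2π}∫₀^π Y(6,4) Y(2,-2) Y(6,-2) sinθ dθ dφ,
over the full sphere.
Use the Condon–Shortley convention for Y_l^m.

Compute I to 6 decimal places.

-0.153870

Checks pass: Σm=0; 14 even; l₃=6∈[4,8].
(2·6+1)(2·2+1)(2·6+1) = 845
Δ: 2! 10! 2! / 15! → 1/90090
sum: t=0:+1/69120 t=1:−1/14400 t=2:+1/69120 = -7/172800
3j²(6 2 6; 0 0 0) = Δ·Π!·Σ² = 14/715  (sign -1)
sum: t=0:+1/322560 = 1/322560
3j²(6 2 6; 4 -2 -2) = Δ·Π!·Σ² = 18/1001  (sign +1)
combine: 4πI² = 845·14/715·18/1001 = 36/121
take √, sign -1: I = -0.15386989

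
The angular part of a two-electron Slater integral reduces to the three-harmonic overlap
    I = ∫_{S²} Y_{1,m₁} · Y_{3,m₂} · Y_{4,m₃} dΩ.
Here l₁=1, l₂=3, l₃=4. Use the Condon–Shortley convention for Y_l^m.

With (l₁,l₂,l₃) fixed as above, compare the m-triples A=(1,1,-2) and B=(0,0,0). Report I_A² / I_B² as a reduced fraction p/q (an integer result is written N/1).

l's match ⇒ only the (l;m) 3-j factors differ between A and B.
A: triangle coeff Δ(1,3,4) = 1/252; Σ_t [0,0]: t=0:+1/96 = 1/96; (3j)²=5/84 [(1 3 4; 1 1 -2)], sign=+1
B: triangle coeff Δ(1,3,4) = 1/252; Σ_t [0,0]: t=0:+1/36 = 1/36; (3j)²=4/63 [(1 3 4; 0 0 0)], sign=+1
I_A²/I_B² = (5/84)/(4/63) = 15/16

15/16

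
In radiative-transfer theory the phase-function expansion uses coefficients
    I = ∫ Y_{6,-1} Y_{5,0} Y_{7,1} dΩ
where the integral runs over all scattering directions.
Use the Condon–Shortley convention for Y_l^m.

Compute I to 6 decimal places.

Rules hold: Σm=0, L=18 even, 1≤7≤11.
N = 13·11·15 = 2145
Δ = 4!·8!·6!/19! = 1/174594420
Racah Σ t=0..4: t=0:+1/4147200 t=1:−1/207360 t=2:+1/82944 t=3:−1/207360 t=4:+1/4147200 = 1/345600
⇒ 3j(6 5 7; 0 0 0)² = 420/46189, sgn -1
Racah Σ t=0..4: t=0:+1/14515200 t=1:−1/414720 t=2:+1/103680 t=3:−1/165888 t=4:+1/2073600 = 17/9676800
⇒ 3j(6 5 7; -1 0 1)² = 85/19019, sgn +1
4πI² = N·(3j₀)²·(3jₘ)² = 4500/51623
I = -1·√(0.0871704/4π) = -0.08328748

-0.083287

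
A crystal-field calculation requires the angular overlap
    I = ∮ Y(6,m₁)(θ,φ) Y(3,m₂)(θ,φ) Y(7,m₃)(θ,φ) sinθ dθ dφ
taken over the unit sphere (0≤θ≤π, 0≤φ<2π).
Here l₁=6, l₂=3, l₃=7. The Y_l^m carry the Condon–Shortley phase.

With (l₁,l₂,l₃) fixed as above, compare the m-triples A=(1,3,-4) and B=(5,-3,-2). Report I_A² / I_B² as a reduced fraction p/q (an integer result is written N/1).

Same 6,3,7: normalisation and zero-m 3j drop out of the ratio.
A: Δ: 2! 10! 4! / 17! → 1/2042040; sum: t=2:+1/1451520 = 1/1451520; 3j²(6 3 7; 1 3 -4) = Δ·Π!·Σ² = 75/3094  (sign -1)
B: Δ: 2! 10! 4! / 17! → 1/2042040; sum: t=0:+1/17418240 = 1/17418240; 3j²(6 3 7; 5 -3 -2) = Δ·Π!·Σ² = 25/12376  (sign -1)
I_A²/I_B² = (75/3094)/(25/12376) = 12/1

12/1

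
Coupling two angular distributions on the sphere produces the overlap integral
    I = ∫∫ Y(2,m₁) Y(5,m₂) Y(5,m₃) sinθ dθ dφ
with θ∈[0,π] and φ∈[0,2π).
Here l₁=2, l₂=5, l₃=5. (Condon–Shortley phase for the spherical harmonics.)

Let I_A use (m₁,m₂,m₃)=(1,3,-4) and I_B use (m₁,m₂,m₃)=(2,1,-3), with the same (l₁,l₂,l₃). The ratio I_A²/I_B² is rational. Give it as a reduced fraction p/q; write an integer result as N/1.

21/16

Same 2,5,5: normalisation and zero-m 3j drop out of the ratio.
A: Δ: 2! 2! 8! / 13! → 1/38610; sum: t=0:+1/80640 t=1:−1/10080 = -1/11520; 3j²(2 5 5; 1 3 -4) = Δ·Π!·Σ² = 49/1430  (sign +1)
B: Δ: 2! 2! 8! / 13! → 1/38610; sum: t=0:+1/5760 = 1/5760; 3j²(2 5 5; 2 1 -3) = Δ·Π!·Σ² = 56/2145  (sign +1)
I_A²/I_B² = (49/1430)/(56/2145) = 21/16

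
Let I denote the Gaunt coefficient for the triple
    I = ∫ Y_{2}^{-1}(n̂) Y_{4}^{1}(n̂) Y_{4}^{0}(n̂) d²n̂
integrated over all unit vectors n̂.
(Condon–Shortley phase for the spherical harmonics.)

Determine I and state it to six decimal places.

Rules hold: Σm=0, L=10 even, 2≤4≤6.
N = 5·9·9 = 405
Δ = 2!·2!·6!/11! = 1/13860
Racah Σ t=0..2: t=0:+1/192 t=1:−1/36 t=2:+1/192 = -5/288
⇒ 3j(2 4 4; 0 0 0)² = 20/693, sgn -1
Racah Σ t=1..2: t=1:−1/96 t=2:+1/72 = 1/288
⇒ 3j(2 4 4; -1 1 0)² = 1/462, sgn +1
4πI² = N·(3j₀)²·(3jₘ)² = 150/5929
I = -1·√(0.0252994/4π) = -0.04486937

-0.044869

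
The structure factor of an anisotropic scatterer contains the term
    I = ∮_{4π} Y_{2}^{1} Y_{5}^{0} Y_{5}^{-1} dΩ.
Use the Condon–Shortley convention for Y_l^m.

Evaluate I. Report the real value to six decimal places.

-0.036166

Rules hold: Σm=0, L=12 even, 3≤5≤7.
N = 5·11·11 = 605
Δ = 2!·2!·8!/13! = 1/38610
Racah Σ t=0..2: t=0:+1/2880 t=1:−1/576 t=2:+1/2880 = -1/960
⇒ 3j(2 5 5; 0 0 0)² = 10/429, sgn +1
Racah Σ t=0..1: t=0:+1/1440 t=1:−1/1152 = -1/5760
⇒ 3j(2 5 5; 1 0 -1)² = 1/858, sgn -1
4πI² = N·(3j₀)²·(3jₘ)² = 25/1521
I = -1·√(0.0164366/4π) = -0.03616600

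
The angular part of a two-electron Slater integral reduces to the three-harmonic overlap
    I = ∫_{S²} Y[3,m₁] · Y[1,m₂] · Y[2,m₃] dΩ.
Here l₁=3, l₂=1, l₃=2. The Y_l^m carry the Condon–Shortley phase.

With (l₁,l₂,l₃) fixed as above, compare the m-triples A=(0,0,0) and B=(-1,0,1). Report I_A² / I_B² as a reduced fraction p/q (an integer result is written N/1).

9/8

l's match ⇒ only the (l;m) 3-j factors differ between A and B.
A: triangle coeff Δ(3,1,2) = 1/105; Σ_t [1,1]: t=1:−1/4 = -1/4; (3j)²=3/35 [(3 1 2; 0 0 0)], sign=-1
B: triangle coeff Δ(3,1,2) = 1/105; Σ_t [1,1]: t=1:−1/6 = -1/6; (3j)²=8/105 [(3 1 2; -1 0 1)], sign=+1
I_A²/I_B² = (3/35)/(8/105) = 9/8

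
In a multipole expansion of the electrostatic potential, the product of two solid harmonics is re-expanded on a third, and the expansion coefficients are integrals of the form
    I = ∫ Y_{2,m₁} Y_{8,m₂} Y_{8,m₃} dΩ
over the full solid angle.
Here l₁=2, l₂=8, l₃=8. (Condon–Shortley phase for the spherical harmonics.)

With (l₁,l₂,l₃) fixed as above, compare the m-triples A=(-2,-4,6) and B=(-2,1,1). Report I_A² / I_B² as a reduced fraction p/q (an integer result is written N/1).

Shared (l₁,l₂,l₃)=(2,8,8): N and (l;000)² cancel in I_A²/I_B².
A: Δ = 2!·2!·14!/19! = 1/348840; Racah Σ t=2..2: t=2:+1/3832012800 = 1/3832012800; ⇒ 3j(2 8 8; -2 -4 6)² = 91/9690, sgn +1
B: Δ = 2!·2!·14!/19! = 1/348840; Racah Σ t=2..2: t=2:+1/101606400 = 1/101606400; ⇒ 3j(2 8 8; -2 1 1)² = 36/1615, sgn -1
I_A²/I_B² = (91/9690)/(36/1615) = 91/216

91/216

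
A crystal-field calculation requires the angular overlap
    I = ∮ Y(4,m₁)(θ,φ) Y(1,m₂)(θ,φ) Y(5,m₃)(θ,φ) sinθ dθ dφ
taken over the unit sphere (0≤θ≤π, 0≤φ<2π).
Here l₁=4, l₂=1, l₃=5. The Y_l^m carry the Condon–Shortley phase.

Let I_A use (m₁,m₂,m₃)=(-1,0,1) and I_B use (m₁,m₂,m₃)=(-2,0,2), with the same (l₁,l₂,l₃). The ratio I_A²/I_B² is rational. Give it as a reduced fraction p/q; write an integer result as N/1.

Same 4,1,5: normalisation and zero-m 3j drop out of the ratio.
A: Δ: 0! 8! 2! / 11! → 1/495; sum: t=0:+1/720 = 1/720; 3j²(4 1 5; -1 0 1) = Δ·Π!·Σ² = 8/165  (sign +1)
B: Δ: 0! 8! 2! / 11! → 1/495; sum: t=0:+1/1440 = 1/1440; 3j²(4 1 5; -2 0 2) = Δ·Π!·Σ² = 7/165  (sign -1)
I_A²/I_B² = (8/165)/(7/165) = 8/7

8/7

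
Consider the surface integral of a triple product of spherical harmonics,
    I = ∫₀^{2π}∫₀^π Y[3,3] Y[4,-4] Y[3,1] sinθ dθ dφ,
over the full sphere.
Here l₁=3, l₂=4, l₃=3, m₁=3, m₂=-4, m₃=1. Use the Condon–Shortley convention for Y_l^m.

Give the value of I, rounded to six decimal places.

-0.166198

Checks pass: Σm=0; 10 even; l₃=3∈[1,7].
(2·3+1)(2·4+1)(2·3+1) = 441
Δ: 4! 2! 4! / 11! → 1/34650
sum: t=1:−1/72 t=2:+1/16 t=3:−1/72 = 5/144
3j²(3 4 3; 0 0 0) = Δ·Π!·Σ² = 2/77  (sign -1)
sum: t=0:+1/1152 = 1/1152
3j²(3 4 3; 3 -4 1) = Δ·Π!·Σ² = 1/33  (sign +1)
combine: 4πI² = 441·2/77·1/33 = 42/121
take √, sign -1: I = -0.16619847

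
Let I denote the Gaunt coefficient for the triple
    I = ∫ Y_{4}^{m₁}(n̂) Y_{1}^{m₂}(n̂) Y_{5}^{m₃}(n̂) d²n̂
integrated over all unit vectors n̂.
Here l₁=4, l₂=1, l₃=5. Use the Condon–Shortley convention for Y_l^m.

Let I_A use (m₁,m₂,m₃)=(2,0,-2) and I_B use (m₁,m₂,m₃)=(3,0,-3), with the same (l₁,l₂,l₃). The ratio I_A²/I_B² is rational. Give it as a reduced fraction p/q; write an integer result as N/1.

21/16

l's match ⇒ only the (l;m) 3-j factors differ between A and B.
A: triangle coeff Δ(4,1,5) = 1/495; Σ_t [0,0]: t=0:+1/1440 = 1/1440; (3j)²=7/165 [(4 1 5; 2 0 -2)], sign=-1
B: triangle coeff Δ(4,1,5) = 1/495; Σ_t [0,0]: t=0:+1/5040 = 1/5040; (3j)²=16/495 [(4 1 5; 3 0 -3)], sign=+1
I_A²/I_B² = (7/165)/(16/495) = 21/16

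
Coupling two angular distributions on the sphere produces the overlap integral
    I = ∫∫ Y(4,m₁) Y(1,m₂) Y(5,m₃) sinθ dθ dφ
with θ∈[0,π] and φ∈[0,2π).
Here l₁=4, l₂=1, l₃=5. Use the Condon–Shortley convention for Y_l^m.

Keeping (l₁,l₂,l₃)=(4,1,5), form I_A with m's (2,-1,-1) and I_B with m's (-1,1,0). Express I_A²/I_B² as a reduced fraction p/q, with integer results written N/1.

3/5

l's match ⇒ only the (l;m) 3-j factors differ between A and B.
A: triangle coeff Δ(4,1,5) = 1/495; Σ_t [0,0]: t=0:+1/2880 = 1/2880; (3j)²=2/165 [(4 1 5; 2 -1 -1)], sign=+1
B: triangle coeff Δ(4,1,5) = 1/495; Σ_t [0,0]: t=0:+1/1440 = 1/1440; (3j)²=2/99 [(4 1 5; -1 1 0)], sign=-1
I_A²/I_B² = (2/165)/(2/99) = 3/5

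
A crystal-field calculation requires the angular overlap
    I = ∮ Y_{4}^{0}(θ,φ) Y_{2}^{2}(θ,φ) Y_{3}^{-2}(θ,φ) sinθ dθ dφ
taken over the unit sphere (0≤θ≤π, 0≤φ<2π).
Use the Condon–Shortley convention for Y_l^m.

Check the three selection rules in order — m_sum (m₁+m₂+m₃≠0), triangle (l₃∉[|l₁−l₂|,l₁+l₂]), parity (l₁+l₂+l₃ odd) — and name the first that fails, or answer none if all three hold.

Σmᵢ = 0  ✓
l₃∈[|l₁−l₂|,l₁+l₂]=[2,6], have l₃=3  ✓
Σlᵢ = 9 ⇒ odd  ✗

parity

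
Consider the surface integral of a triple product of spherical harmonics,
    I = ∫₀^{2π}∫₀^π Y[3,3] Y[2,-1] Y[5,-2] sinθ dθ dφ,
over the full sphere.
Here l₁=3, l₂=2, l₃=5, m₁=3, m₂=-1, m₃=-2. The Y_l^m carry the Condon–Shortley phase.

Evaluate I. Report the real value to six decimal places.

Checks pass: Σm=0; 10 even; l₃=5∈[1,5].
(2·3+1)(2·2+1)(2·5+1) = 385
Δ: 0! 6! 4! / 11! → 1/2310
sum: t=0:+1/144 = 1/144
3j²(3 2 5; 0 0 0) = Δ·Π!·Σ² = 10/231  (sign -1)
sum: t=0:+1/4320 = 1/4320
3j²(3 2 5; 3 -1 -2) = Δ·Π!·Σ² = 1/330  (sign -1)
combine: 4πI² = 385·10/231·1/330 = 5/99
take √, sign +1: I = 0.06339609

0.063396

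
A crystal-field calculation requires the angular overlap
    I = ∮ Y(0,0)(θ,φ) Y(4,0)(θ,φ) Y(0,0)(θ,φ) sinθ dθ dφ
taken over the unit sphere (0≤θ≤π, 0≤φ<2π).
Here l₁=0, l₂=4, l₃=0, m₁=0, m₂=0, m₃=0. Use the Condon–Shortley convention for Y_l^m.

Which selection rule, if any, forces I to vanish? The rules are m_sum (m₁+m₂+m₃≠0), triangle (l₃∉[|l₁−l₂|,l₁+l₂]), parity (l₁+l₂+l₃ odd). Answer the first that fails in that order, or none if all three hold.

triangle

Σmᵢ = 0  ✓
l₃∈[|l₁−l₂|,l₁+l₂]=[4,4], have l₃=0  ✗
Σlᵢ = 4 ⇒ even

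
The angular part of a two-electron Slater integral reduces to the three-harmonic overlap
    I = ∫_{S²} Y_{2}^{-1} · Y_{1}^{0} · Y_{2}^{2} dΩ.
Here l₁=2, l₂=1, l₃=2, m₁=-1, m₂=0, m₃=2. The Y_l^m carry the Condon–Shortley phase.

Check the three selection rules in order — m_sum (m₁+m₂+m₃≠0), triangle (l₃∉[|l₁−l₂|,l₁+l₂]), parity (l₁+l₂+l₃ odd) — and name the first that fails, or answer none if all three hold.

m_sum

Σmᵢ = 1  ✗
l₃∈[|l₁−l₂|,l₁+l₂]=[1,3], have l₃=2
Σlᵢ = 5 ⇒ odd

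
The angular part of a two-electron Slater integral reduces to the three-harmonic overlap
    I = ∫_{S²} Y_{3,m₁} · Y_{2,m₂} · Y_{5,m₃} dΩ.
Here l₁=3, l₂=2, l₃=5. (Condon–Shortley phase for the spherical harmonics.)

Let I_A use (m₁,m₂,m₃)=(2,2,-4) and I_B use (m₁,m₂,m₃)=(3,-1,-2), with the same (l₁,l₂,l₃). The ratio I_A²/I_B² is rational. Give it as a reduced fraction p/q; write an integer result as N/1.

l's match ⇒ only the (l;m) 3-j factors differ between A and B.
A: triangle coeff Δ(3,2,5) = 1/2310; Σ_t [0,0]: t=0:+1/2880 = 1/2880; (3j)²=3/55 [(3 2 5; 2 2 -4)], sign=-1
B: triangle coeff Δ(3,2,5) = 1/2310; Σ_t [0,0]: t=0:+1/4320 = 1/4320; (3j)²=1/330 [(3 2 5; 3 -1 -2)], sign=-1
I_A²/I_B² = (3/55)/(1/330) = 18/1

18/1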